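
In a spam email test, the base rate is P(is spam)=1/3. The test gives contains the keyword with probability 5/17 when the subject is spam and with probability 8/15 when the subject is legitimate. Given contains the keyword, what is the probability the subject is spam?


P(A) = P(A|B)P(B) + P(A|B')P(B') = 5/17*1/3 + 8/15*2/3 = 347/765
P(B|A) = P(A|B)P(B)/P(A) = (5/51)/(347/765) = 75/347

75/347


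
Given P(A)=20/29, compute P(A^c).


P(A') = 1 - P(A) = 1 - 20/29 = 9/29

9/29


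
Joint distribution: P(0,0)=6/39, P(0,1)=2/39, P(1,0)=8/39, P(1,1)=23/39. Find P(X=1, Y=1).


Read from table: P(X=1, Y=1) = 23/39

23/39


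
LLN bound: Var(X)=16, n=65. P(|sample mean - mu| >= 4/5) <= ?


Var(Xbar) = Var(X)/n = 16/65
Chebyshev: P(|Xbar-mu| >= 4/5) <= Var(Xbar)/(4/5)^2 = (16/65)/(16/25) = 5/13

5/13


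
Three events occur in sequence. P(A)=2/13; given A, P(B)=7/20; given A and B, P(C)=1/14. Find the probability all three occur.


P(A∩B∩C) = P(A) * P(B|A) * P(C|A∩B)
= 2/13 * 7/20 * 1/14
= 7/130 * 1/14 = 1/260

1/260


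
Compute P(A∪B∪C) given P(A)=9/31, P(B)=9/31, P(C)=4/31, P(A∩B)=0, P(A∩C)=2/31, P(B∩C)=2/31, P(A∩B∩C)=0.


P(A∪B∪C) = P(A)+P(B)+P(C) - P(AB)-P(AC)-P(BC) + P(ABC)
= 9/31+9/31+4/31 - 0-2/31-2/31 + 0
= 18/31

18/31


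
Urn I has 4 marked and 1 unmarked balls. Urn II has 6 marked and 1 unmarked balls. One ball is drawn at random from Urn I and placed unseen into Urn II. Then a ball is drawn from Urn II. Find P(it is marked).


P(transfer marked) = 4/5; P(transfer unmarked) = 1/5
If marked transferred: Urn II has 7 marked of 8, so P(marked|marked moved) = 7/8
If unmarked transferred: Urn II has 6 marked of 8, so P(marked|unmarked moved) = 3/4
By total probability: P(marked) = 4/5*7/8 + 1/5*3/4 = 17/20

17/20


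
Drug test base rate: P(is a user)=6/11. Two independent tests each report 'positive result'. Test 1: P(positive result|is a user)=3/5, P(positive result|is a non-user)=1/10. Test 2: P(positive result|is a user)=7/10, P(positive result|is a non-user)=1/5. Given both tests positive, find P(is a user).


After test 1: P(+) = 3/5*6/11 + 1/10*5/11 = 41/110
P(B|+) = (18/55)/(41/110) = 36/41
After test 2 (use post1 as new prior): P(+) = 7/10*36/41 + 1/5*5/41 = 131/205
P(B|+,+) = (126/205)/(131/205) = 126/131

126/131


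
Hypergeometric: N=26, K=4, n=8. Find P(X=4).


P(X=4) = C(4,4)*C(22,4) / C(26,8)
= 1*7315 / 1562275
= 7315/1562275 = 7/1495

7/1495


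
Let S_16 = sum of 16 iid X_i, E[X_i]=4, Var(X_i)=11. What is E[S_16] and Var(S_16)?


E[S_n] = n*mu = 16*4 = 64
Var(S_n) = n*sigma^2 = 16*11 = 176

E[S_16]=64, Var(S_16)=176


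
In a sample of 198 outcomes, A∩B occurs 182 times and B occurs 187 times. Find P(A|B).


P(A|B) = P(A∩B)/P(B) = (182/198)/(187/198) = 182/187

182/187


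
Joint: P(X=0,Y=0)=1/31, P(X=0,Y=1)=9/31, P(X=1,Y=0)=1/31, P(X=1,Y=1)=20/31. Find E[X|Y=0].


P(Y=0) = 2/31
E[X|Y=0] = (0*1 + 1*1)/2 = 1/2

1/2


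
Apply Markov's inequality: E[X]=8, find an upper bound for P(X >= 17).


Markov: P(X >= a) <= E[X]/a
P(X >= 17) <= 8/17

8/17


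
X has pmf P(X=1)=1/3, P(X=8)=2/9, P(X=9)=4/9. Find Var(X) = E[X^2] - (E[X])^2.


E[X] = 55/9, E[X^2] = 455/9
Var(X) = E[X^2] - (E[X])^2 = 455/9 - (55/9)^2 = 1070/81

1070/81


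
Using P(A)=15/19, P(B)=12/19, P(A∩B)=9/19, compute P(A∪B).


P(A∪B) = P(A) + P(B) - P(A∩B)
= 15/19 + 12/19 - 9/19 = 18/19

18/19


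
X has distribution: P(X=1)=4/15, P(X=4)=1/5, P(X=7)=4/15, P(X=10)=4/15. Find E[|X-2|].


E[|X-2|] = sum(g(x)*P(x))
= 1*4/15 + 2*1/5 + 5*4/15 + 8*4/15
= 62/15

62/15


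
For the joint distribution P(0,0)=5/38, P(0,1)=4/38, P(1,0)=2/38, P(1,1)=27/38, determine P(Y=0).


P(Y=0) = P(0,0)+P(1,0) = 5/38 + 2/38 = 7/38

7/38


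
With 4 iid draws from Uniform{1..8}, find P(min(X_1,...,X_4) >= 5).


P(min >= 5) = P(all X_i >= 5) = (P(X_1 >= 5))^4
= (4/8)^4 = (1/2)^4 = 1/16

1/16


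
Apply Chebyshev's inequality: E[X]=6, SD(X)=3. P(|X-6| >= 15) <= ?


k = 15/3 = 5
Chebyshev: P(|X-mu| >= k*sigma) <= 1/k^2 = 1/5^2 = 1/25

1/25


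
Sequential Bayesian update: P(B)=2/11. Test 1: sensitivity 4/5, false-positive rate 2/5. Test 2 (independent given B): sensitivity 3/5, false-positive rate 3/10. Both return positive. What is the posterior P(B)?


After test 1: P(+) = 4/5*2/11 + 2/5*9/11 = 26/55
P(B|+) = (8/55)/(26/55) = 4/13
After test 2 (use post1 as new prior): P(+) = 3/5*4/13 + 3/10*9/13 = 51/130
P(B|+,+) = (12/65)/(51/130) = 8/17

8/17


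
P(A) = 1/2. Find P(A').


P(A') = 1 - P(A) = 1 - 1/2 = 1/2

1/2


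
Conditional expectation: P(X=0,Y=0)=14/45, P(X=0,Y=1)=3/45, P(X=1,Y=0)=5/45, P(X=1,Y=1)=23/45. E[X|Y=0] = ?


P(Y=0) = 19/45
E[X|Y=0] = (0*14 + 1*5)/19 = 5/19

5/19


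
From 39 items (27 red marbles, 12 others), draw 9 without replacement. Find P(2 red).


P(X=2) = C(27,2)*C(12,7) / C(39,9)
= 351*792 / 211915132
= 277992/211915132 = 486/370481

486/370481


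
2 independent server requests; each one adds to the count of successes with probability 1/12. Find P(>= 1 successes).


P(at least one) = 1 - P(none)
P(none) = (1 - 1/12)^2 = (11/12)^2 = 121/144
P(at least one) = 1 - 121/144 = 23/144

23/144


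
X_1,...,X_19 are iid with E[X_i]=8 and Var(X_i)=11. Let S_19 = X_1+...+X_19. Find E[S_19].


E[S_n] = n*E[X_1] = 19*8 = 152

152


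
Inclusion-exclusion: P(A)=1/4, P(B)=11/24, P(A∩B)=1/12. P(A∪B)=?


P(A∪B) = P(A) + P(B) - P(A∩B)
= 1/4 + 11/24 - 1/12 = 5/8

5/8


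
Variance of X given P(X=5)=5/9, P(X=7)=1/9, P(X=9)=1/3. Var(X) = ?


E[X] = 59/9, E[X^2] = 139/3
Var(X) = E[X^2] - (E[X])^2 = 139/3 - (59/9)^2 = 272/81

272/81


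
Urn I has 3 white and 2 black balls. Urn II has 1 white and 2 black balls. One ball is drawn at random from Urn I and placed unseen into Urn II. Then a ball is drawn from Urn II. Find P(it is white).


P(transfer white) = 3/5; P(transfer black) = 2/5
If white transferred: Urn II has 2 white of 4, so P(white|white moved) = 1/2
If black transferred: Urn II has 1 white of 4, so P(white|black moved) = 1/4
By total probability: P(white) = 3/5*1/2 + 2/5*1/4 = 2/5

2/5


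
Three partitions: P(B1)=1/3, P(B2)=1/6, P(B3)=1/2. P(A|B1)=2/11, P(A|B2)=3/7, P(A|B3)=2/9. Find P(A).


P(A) = P(A|B1)P(B1) + P(A|B2)P(B2) + P(A|B3)P(B3)
= 2/11*1/3 + 3/7*1/6 + 2/9*1/2
= 2/33 + 1/14 + 1/9 = 337/1386

337/1386


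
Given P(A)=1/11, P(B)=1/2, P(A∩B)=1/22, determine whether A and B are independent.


P(A)*P(B) = 1/11*1/2 = 1/22
P(A∩B) = 1/22, which equals P(A)P(B), so independent

Yes, A and B are independent


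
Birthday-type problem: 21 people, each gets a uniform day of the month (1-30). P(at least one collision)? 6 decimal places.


P(all different) = prod((30-i)/30 for i=0..20) = 0.000070
P(at least one match) = 1 - 0.000070 = 0.999930

0.999930


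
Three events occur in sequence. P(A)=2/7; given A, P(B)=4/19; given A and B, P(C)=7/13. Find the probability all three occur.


P(A∩B∩C) = P(A) * P(B|A) * P(C|A∩B)
= 2/7 * 4/19 * 7/13
= 8/133 * 7/13 = 8/247

8/247


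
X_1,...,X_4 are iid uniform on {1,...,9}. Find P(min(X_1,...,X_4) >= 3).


P(min >= 3) = P(all X_i >= 3) = (P(X_1 >= 3))^4
= (7/9)^4 = 2401/6561

2401/6561


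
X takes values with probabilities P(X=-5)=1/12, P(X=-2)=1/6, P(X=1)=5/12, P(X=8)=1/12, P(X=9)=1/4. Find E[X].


E[X] = sum(x * P(x))
= -5*1/12 - 2*1/6 + 1*5/12 + 8*1/12 + 9*1/4
= 31/12

31/12


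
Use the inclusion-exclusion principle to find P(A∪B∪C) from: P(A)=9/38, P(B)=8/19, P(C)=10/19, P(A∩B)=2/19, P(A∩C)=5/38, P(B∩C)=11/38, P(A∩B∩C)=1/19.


P(A∪B∪C) = P(A)+P(B)+P(C) - P(AB)-P(AC)-P(BC) + P(ABC)
= 9/38+8/19+10/19 - 2/19-5/38-11/38 + 1/19
= 27/38

27/38


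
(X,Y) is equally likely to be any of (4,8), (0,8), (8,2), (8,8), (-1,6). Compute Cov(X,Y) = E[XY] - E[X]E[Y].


E[X]=19/5, E[Y]=32/5, E[XY]=106/5
Cov(X,Y) = E[XY] - E[X]E[Y] = 106/5 - 19/5*32/5 = -78/25

-78/25


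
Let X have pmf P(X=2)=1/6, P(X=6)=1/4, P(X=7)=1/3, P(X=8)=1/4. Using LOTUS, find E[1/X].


E[1/X] = sum(g(x)*P(x))
= 1/2*1/6 + 1/6*1/4 + 1/7*1/3 + 1/8*1/4
= 137/672

137/672


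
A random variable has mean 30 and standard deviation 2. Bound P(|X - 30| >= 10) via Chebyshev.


k = 10/2 = 5
Chebyshev: P(|X-mu| >= k*sigma) <= 1/k^2 = 1/5^2 = 1/25

1/25


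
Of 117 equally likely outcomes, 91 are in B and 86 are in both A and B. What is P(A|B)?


P(A|B) = P(A∩B)/P(B) = (86/117)/(91/117) = 86/91

86/91


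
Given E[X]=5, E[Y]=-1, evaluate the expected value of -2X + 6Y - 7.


E[-2X + 6Y - 7] = -2*E[X] + 6*E[Y] - 7
= (-2)*(5) + (6)*(-1) + (-7)
= -10 - 6 - 7 = -23

-23


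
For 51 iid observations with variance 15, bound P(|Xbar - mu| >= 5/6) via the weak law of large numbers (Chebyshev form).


Var(Xbar) = Var(X)/n = 15/51
Chebyshev: P(|Xbar-mu| >= 5/6) <= Var(Xbar)/(5/6)^2 = (5/17)/(25/36) = 36/85

36/85


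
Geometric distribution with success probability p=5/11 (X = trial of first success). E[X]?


For geometric (trials until first success), E[X] = 1/p = 1/(5/11) = 11/5

11/5


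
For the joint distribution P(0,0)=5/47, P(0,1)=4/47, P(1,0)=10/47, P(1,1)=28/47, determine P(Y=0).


P(Y=0) = P(0,0)+P(1,0) = 5/47 + 10/47 = 15/47

15/47


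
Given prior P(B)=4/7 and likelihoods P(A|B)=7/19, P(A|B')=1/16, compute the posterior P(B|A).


P(A) = P(A|B)P(B) + P(A|B')P(B') = 7/19*4/7 + 1/16*3/7 = 505/2128
P(B|A) = P(A|B)P(B)/P(A) = (4/19)/(505/2128) = 448/505

448/505


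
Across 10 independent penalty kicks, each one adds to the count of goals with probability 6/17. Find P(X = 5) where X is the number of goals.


P(X=5) = C(10,5) * p^5 * (1-p)^5
= 252 * 7776/1419857 * 161051/1419857
= 315587809152/2015993900449

315587809152/2015993900449


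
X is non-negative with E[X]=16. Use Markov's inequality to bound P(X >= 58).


Markov: P(X >= a) <= E[X]/a
P(X >= 58) <= 16/58 = 8/29

8/29


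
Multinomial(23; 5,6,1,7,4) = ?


23! = 25852016738884976640000
Denominator: 5!=120 * 6!=720 * 1!=1 * 7!=5040 * 4!=24
Coefficient = 25852016738884976640000 / 10450944000 = 2473653742560

2473653742560


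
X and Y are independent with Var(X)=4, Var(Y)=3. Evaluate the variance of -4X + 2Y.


Independence => Cov(X,Y)=0
Var(-4X + 2Y) = (-4)^2*Var(X) + 2^2*Var(Y)
= 16*4 + 4*3 = 76

76


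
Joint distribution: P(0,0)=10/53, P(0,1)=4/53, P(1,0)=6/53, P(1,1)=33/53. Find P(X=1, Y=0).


Read from table: P(X=1, Y=0) = 6/53

6/53


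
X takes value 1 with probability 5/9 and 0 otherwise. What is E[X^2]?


For Bernoulli: X in {0,1}
E[X^2] = 0^2*(1-5/9) + 1^2*5/9 = 5/9

5/9


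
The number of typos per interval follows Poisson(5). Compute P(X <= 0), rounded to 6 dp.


P(X<=0) = e^(-5)*5^0/0!
≈ 0.0067379470
≈ 0.006738

0.006738


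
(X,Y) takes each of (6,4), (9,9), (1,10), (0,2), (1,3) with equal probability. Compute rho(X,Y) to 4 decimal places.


Cov(X,Y) = 4.5600, Var(X) = 12.2400, Var(Y) = 10.6400
rho = Cov/(sqrt(VarX)*sqrt(VarY)) = 0.3996

0.3996


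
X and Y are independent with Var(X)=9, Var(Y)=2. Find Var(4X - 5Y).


Independence => Cov(X,Y)=0
Var(4X - 5Y) = 4^2*Var(X) + (-5)^2*Var(Y)
= 16*9 + 25*2 = 194

194


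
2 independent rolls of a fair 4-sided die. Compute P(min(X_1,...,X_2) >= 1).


P(min >= 1) = P(all X_i >= 1) = (P(X_1 >= 1))^2
= (4/4)^2 = 1^2 = 1

1


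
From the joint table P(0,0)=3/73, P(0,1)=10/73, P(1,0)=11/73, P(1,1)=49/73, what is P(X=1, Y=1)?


Read from table: P(X=1, Y=1) = 49/73

49/73


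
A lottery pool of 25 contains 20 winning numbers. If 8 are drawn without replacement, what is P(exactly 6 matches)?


P(X=6) = C(20,6)*C(5,2) / C(25,8)
= 38760*10 / 1081575
= 387600/1081575 = 272/759

272/759


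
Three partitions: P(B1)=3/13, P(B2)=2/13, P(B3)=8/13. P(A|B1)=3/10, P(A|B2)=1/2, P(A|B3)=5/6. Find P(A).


P(A) = P(A|B1)P(B1) + P(A|B2)P(B2) + P(A|B3)P(B3)
= 3/10*3/13 + 1/2*2/13 + 5/6*8/13
= 9/130 + 1/13 + 20/39 = 257/390

257/390


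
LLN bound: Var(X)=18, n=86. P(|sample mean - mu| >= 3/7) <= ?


Var(Xbar) = Var(X)/n = 18/86
Chebyshev: P(|Xbar-mu| >= 3/7) <= Var(Xbar)/(3/7)^2 = (9/43)/(9/49) = 49/43
Bound exceeds 1, so trivial bound: 1

1


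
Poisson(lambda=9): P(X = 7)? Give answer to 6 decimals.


P(X=7) = e^(-9) * 9^7 / 7!
≈ 0.0001234098041 * 4782969 / 5040
≈ 0.117116

0.117116


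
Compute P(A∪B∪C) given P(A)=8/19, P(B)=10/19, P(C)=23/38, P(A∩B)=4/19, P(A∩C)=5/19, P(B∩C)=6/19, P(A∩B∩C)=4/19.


P(A∪B∪C) = P(A)+P(B)+P(C) - P(AB)-P(AC)-P(BC) + P(ABC)
= 8/19+10/19+23/38 - 4/19-5/19-6/19 + 4/19
= 37/38

37/38


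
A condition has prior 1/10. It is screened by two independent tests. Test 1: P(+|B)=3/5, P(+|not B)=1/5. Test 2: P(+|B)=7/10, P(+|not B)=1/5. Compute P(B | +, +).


After test 1: P(+) = 3/5*1/10 + 1/5*9/10 = 6/25
P(B|+) = (3/50)/(6/25) = 1/4
After test 2 (use post1 as new prior): P(+) = 7/10*1/4 + 1/5*3/4 = 13/40
P(B|+,+) = (7/40)/(13/40) = 7/13

7/13


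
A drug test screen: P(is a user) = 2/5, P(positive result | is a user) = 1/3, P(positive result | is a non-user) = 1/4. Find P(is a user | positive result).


P(A) = P(A|B)P(B) + P(A|B')P(B') = 1/3*2/5 + 1/4*3/5 = 17/60
P(B|A) = P(A|B)P(B)/P(A) = (2/15)/(17/60) = 8/17

8/17


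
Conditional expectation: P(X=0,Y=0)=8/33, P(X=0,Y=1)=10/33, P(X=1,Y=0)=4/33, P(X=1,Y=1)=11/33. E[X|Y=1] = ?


P(Y=1) = 21/33
E[X|Y=1] = (0*10 + 1*11)/21 = 11/21

11/21


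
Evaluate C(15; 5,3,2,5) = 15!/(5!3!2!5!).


15! = 1307674368000
Denominator: 5!=120 * 3!=6 * 2!=2 * 5!=120
Coefficient = 1307674368000 / 172800 = 7567560

7567560


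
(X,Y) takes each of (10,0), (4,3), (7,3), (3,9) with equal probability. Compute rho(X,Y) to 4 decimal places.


Cov(X,Y) = -7.5000, Var(X) = 7.5000, Var(Y) = 10.6875
rho = Cov/(sqrt(VarX)*sqrt(VarY)) = -0.8377

-0.8377


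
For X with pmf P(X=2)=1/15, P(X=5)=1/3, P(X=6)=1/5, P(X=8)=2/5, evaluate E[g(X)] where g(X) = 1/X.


E[1/X] = sum(g(x)*P(x))
= 1/2*1/15 + 1/5*1/3 + 1/6*1/5 + 1/8*2/5
= 11/60

11/60


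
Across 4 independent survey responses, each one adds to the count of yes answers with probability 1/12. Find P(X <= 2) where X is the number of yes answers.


P(X<=2) = P(X=0) + P(X=1) + P(X=2)
= 14641/20736 + 1331/5184 + 121/3456
= 2299/2304

2299/2304


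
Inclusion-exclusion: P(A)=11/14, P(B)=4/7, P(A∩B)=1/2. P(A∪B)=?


P(A∪B) = P(A) + P(B) - P(A∩B)
= 11/14 + 4/7 - 1/2 = 6/7

6/7


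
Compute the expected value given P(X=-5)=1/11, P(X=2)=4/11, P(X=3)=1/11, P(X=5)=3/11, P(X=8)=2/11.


E[X] = sum(x * P(x))
= -5*1/11 + 2*4/11 + 3*1/11 + 5*3/11 + 8*2/11
= 37/11

37/11


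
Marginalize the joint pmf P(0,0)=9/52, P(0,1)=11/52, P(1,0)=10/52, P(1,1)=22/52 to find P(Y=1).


P(Y=1) = P(0,1)+P(1,1) = 11/52 + 22/52 = 33/52

33/52


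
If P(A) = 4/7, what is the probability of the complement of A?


P(A') = 1 - P(A) = 1 - 4/7 = 3/7

3/7


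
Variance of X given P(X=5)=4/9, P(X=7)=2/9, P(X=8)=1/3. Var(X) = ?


E[X] = 58/9, E[X^2] = 130/3
Var(X) = E[X^2] - (E[X])^2 = 130/3 - (58/9)^2 = 146/81

146/81


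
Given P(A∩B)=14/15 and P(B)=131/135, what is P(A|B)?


P(A|B) = P(A∩B)/P(B) = (126/135)/(131/135) = 126/131

126/131


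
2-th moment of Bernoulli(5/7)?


For Bernoulli: X in {0,1}
E[X^2] = 0^2*(1-5/7) + 1^2*5/7 = 5/7

5/7


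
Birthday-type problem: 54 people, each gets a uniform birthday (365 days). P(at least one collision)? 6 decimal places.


P(all different) = prod((365-i)/365 for i=0..53) = 0.016123
P(at least one match) = 1 - 0.016123 = 0.983877

0.983877


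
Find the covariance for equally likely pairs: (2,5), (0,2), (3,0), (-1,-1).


E[X]=1, E[Y]=3/2, E[XY]=11/4
Cov(X,Y) = E[XY] - E[X]E[Y] = 11/4 - 1*3/2 = 5/4

5/4


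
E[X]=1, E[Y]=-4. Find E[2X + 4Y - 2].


E[2X + 4Y - 2] = 2*E[X] + 4*E[Y] - 2
= (2)*(1) + (4)*(-4) + (-2)
= 2 - 16 - 2 = -16

-16


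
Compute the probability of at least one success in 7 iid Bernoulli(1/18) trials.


P(at least one) = 1 - P(none)
P(none) = (1 - 1/18)^7 = (17/18)^7 = 410338673/612220032
P(at least one) = 1 - 410338673/612220032 = 201881359/612220032

201881359/612220032


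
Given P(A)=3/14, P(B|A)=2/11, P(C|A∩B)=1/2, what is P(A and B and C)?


P(A∩B∩C) = P(A) * P(B|A) * P(C|A∩B)
= 3/14 * 2/11 * 1/2
= 3/77 * 1/2 = 3/154

3/154


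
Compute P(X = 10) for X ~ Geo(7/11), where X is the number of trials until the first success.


P(X=10) = (1-p)^9 * p = (4/11)^9 * 7/11
= 262144/2357947691 * 7/11 = 1835008/25937424601

1835008/25937424601


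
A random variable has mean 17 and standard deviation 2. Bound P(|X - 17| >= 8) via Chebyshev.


k = 8/2 = 4
Chebyshev: P(|X-mu| >= k*sigma) <= 1/k^2 = 1/4^2 = 1/16

1/16


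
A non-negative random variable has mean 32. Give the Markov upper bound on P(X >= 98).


Markov: P(X >= a) <= E[X]/a
P(X >= 98) <= 32/98 = 16/49

16/49


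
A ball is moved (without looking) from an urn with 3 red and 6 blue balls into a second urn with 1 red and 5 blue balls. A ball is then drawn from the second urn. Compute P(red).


P(transfer red) = 3/9 = 1/3; P(transfer blue) = 2/3
If red transferred: Urn II has 2 red of 7, so P(red|red moved) = 2/7
If blue transferred: Urn II has 1 red of 7, so P(red|blue moved) = 1/7
By total probability: P(red) = 1/3*2/7 + 2/3*1/7 = 4/21

4/21


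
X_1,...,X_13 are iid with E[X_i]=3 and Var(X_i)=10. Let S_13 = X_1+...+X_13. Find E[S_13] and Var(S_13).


E[S_n] = n*mu = 13*3 = 39
Var(S_n) = n*sigma^2 = 13*10 = 130

E[S_13]=39, Var(S_13)=130


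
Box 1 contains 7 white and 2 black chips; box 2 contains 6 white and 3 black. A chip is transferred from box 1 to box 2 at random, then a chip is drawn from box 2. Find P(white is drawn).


P(transfer white) = 7/9; P(transfer black) = 2/9
If white transferred: Urn II has 7 white of 10, so P(white|white moved) = 7/10
If black transferred: Urn II has 6 white of 10, so P(white|black moved) = 3/5
By total probability: P(white) = 7/9*7/10 + 2/9*3/5 = 61/90

61/90


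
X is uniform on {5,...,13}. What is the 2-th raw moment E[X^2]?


E[X^2] = (1/9) * sum(x^2 for x=5..13)
= 789/9 = 263/3

263/3


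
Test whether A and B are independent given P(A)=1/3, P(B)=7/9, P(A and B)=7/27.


P(A)*P(B) = 1/3*7/9 = 7/27
P(A∩B) = 7/27, which equals P(A)P(B), so independent

Yes, A and B are independent


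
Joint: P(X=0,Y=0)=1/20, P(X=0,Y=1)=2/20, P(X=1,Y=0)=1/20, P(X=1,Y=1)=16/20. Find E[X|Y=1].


P(Y=1) = 18/20
E[X|Y=1] = (0*2 + 1*16)/18 = 16/18 = 8/9

8/9


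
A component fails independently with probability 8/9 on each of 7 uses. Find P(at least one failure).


P(at least one) = 1 - P(none)
P(none) = (1 - 8/9)^7 = (1/9)^7 = 1/4782969
P(at least one) = 1 - 1/4782969 = 4782968/4782969

4782968/4782969


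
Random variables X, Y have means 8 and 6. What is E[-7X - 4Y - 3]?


E[-7X - 4Y - 3] = -7*E[X] - 4*E[Y] - 3
= (-7)*(8) + (-4)*(6) + (-3)
= -56 - 24 - 3 = -83

-83


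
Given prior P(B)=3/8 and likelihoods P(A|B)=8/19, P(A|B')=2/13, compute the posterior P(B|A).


P(A) = P(A|B)P(B) + P(A|B')P(B') = 8/19*3/8 + 2/13*5/8 = 251/988
P(B|A) = P(A|B)P(B)/P(A) = (3/19)/(251/988) = 156/251

156/251


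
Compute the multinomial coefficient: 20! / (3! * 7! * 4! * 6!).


20! = 2432902008176640000
Denominator: 3!=6 * 7!=5040 * 4!=24 * 6!=720
Coefficient = 2432902008176640000 / 522547200 = 4655851200

4655851200


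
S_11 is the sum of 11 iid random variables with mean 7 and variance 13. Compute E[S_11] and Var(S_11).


E[S_n] = n*mu = 11*7 = 77
Var(S_n) = n*sigma^2 = 11*13 = 143

E[S_11]=77, Var(S_11)=143


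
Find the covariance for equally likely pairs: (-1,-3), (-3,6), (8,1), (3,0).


E[X]=7/4, E[Y]=1, E[XY]=-7/4
Cov(X,Y) = E[XY] - E[X]E[Y] = -7/4 - 7/4*1 = -7/2

-7/2


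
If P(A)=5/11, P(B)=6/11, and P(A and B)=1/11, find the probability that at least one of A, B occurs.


P(A∪B) = P(A) + P(B) - P(A∩B)
= 5/11 + 6/11 - 1/11 = 10/11

10/11


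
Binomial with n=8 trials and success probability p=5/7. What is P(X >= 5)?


P(X>=5) = P(X=5) + P(X=6) + P(X=7) + P(X=8)
= 200000/823543 + 250000/823543 + 1250000/5764801 + 390625/5764801
= 684375/823543

684375/823543


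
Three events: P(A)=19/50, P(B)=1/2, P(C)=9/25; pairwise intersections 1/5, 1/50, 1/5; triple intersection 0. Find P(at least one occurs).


P(A∪B∪C) = P(A)+P(B)+P(C) - P(AB)-P(AC)-P(BC) + P(ABC)
= 19/50+1/2+9/25 - 1/5-1/50-1/5 + 0
= 41/50

41/50


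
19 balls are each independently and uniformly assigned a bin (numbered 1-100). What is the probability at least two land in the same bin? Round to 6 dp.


P(all different) = prod((100-i)/100 for i=0..18) = 0.160987
P(at least one match) = 1 - 0.160987 = 0.839013

0.839013


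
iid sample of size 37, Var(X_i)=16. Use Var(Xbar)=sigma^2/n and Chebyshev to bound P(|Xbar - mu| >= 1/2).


Var(Xbar) = Var(X)/n = 16/37
Chebyshev: P(|Xbar-mu| >= 1/2) <= Var(Xbar)/(1/2)^2 = (16/37)/(1/4) = 64/37
Bound exceeds 1, so trivial bound: 1

1


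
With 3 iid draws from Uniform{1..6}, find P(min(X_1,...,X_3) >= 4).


P(min >= 4) = P(all X_i >= 4) = (P(X_1 >= 4))^3
= (3/6)^3 = (1/2)^3 = 1/8

1/8


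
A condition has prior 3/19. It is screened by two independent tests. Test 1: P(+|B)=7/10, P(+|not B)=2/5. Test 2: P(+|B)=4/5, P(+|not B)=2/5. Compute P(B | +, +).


After test 1: P(+) = 7/10*3/19 + 2/5*16/19 = 17/38
P(B|+) = (21/190)/(17/38) = 21/85
After test 2 (use post1 as new prior): P(+) = 4/5*21/85 + 2/5*64/85 = 212/425
P(B|+,+) = (84/425)/(212/425) = 21/53

21/53


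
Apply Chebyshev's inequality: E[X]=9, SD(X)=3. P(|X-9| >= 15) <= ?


k = 15/3 = 5
Chebyshev: P(|X-mu| >= k*sigma) <= 1/k^2 = 1/5^2 = 1/25

1/25


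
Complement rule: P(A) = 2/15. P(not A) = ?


P(A') = 1 - P(A) = 1 - 2/15 = 13/15

13/15


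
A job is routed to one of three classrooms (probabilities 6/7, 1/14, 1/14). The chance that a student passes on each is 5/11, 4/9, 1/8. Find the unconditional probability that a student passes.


P(A) = P(A|B1)P(B1) + P(A|B2)P(B2) + P(A|B3)P(B3)
= 5/11*6/7 + 4/9*1/14 + 1/8*1/14
= 30/77 + 2/63 + 1/112 = 4771/11088

4771/11088


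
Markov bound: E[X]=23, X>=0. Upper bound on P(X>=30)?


Markov: P(X >= a) <= E[X]/a
P(X >= 30) <= 23/30

23/30


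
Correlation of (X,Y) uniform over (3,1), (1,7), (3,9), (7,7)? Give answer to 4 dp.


Cov(X,Y) = 0.5000, Var(X) = 4.7500, Var(Y) = 9.0000
rho = Cov/(sqrt(VarX)*sqrt(VarY)) = 0.0765

0.0765


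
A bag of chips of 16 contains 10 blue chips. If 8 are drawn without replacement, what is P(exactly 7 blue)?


P(X=7) = C(10,7)*C(6,1) / C(16,8)
= 120*6 / 12870
= 720/12870 = 8/143

8/143


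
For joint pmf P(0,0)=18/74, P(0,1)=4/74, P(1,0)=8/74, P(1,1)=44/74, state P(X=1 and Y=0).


Read from table: P(X=1, Y=0) = 8/74 = 4/37

4/37


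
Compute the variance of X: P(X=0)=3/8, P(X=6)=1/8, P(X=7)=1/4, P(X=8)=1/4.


E[X] = 9/2, E[X^2] = 131/4
Var(X) = E[X^2] - (E[X])^2 = 131/4 - (9/2)^2 = 25/2

25/2


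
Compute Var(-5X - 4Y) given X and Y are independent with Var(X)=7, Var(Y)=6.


Independence => Cov(X,Y)=0
Var(-5X - 4Y) = (-5)^2*Var(X) + (-4)^2*Var(Y)
= 25*7 + 16*6 = 271

271


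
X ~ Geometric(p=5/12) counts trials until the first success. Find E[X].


For geometric (trials until first success), E[X] = 1/p = 1/(5/12) = 12/5

12/5


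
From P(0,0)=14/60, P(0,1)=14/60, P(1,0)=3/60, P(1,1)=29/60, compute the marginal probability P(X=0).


P(X=0) = P(0,0)+P(0,1) = 14/60 + 14/60 = 28/60 = 7/15

7/15


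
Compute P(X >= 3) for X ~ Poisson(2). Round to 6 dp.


P(X>=3) = 1 - P(X<=2) = 1 - (e^(-2)*2^0/0! + e^(-2)*2^1/1! + e^(-2)*2^2/2!)
≈ 1 - (0.1353352832 + 0.2706705665 + 0.2706705665)
= 1 - 0.6766764162 = 0.3233235838
≈ 0.323324

0.323324


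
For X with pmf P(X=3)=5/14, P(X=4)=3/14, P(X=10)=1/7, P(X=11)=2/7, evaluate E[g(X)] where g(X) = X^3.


E[X^3] = sum(g(x)*P(x))
= 27*5/14 + 64*3/14 + 1000*1/7 + 1331*2/7
= 1093/2

1093/2


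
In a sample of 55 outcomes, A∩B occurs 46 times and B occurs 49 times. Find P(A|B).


P(A|B) = P(A∩B)/P(B) = (46/55)/(49/55) = 46/49

46/49


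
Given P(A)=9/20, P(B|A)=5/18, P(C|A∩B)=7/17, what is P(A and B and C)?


P(A∩B∩C) = P(A) * P(B|A) * P(C|A∩B)
= 9/20 * 5/18 * 7/17
= 1/8 * 7/17 = 7/136

7/136


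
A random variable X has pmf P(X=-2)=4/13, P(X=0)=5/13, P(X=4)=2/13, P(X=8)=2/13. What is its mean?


E[X] = sum(x * P(x))
= -2*4/13 + 0*5/13 + 4*2/13 + 8*2/13
= 16/13

16/13


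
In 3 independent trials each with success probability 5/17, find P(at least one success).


P(at least one) = 1 - P(none)
P(none) = (1 - 5/17)^3 = (12/17)^3 = 1728/4913
P(at least one) = 1 - 1728/4913 = 3185/4913

3185/4913


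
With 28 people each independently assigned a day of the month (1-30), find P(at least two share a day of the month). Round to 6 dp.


P(all different) = prod((30-i)/30 for i=0..27) = 0.000000
P(at least one match) = 1 - 0.000000 = 1.000000

1.000000


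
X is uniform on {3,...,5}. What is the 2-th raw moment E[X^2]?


E[X^2] = (1/3) * sum(x^2 for x=3..5)
= 50/3

50/3


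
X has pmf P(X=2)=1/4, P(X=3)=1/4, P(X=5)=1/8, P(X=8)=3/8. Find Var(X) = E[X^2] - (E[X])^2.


E[X] = 39/8, E[X^2] = 243/8
Var(X) = E[X^2] - (E[X])^2 = 243/8 - (39/8)^2 = 423/64

423/64


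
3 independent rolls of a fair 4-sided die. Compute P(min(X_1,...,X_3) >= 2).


P(min >= 2) = P(all X_i >= 2) = (P(X_1 >= 2))^3
= (3/4)^3 = 27/64

27/64


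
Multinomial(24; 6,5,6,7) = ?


24! = 620448401733239439360000
Denominator: 6!=720 * 5!=120 * 6!=720 * 7!=5040
Coefficient = 620448401733239439360000 / 313528320000 = 1978922994048

1978922994048


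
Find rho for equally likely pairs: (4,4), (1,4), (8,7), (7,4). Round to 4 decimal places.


Cov(X,Y) = 2.2500, Var(X) = 7.5000, Var(Y) = 1.6875
rho = Cov/(sqrt(VarX)*sqrt(VarY)) = 0.6325

0.6325


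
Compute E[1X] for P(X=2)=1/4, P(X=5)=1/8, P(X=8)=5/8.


E[1X] = sum(g(x)*P(x))
= 2*1/4 + 5*1/8 + 8*5/8
= 49/8

49/8


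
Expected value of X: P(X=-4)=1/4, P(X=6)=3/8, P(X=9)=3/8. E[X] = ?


E[X] = sum(x * P(x))
= -4*1/4 + 6*3/8 + 9*3/8
= 37/8

37/8


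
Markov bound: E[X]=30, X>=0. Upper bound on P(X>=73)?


Markov: P(X >= a) <= E[X]/a
P(X >= 73) <= 30/73

30/73


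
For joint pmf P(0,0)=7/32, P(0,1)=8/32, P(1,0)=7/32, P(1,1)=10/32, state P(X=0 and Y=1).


Read from table: P(X=0, Y=1) = 8/32 = 1/4

1/4


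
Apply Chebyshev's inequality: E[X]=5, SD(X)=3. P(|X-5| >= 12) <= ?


k = 12/3 = 4
Chebyshev: P(|X-mu| >= k*sigma) <= 1/k^2 = 1/4^2 = 1/16

1/16


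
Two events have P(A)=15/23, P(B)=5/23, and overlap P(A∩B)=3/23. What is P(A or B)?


P(A∪B) = P(A) + P(B) - P(A∩B)
= 15/23 + 5/23 - 3/23 = 17/23

17/23


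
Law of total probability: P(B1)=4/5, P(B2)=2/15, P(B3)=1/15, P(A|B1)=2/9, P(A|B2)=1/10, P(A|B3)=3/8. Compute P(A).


P(A) = P(A|B1)P(B1) + P(A|B2)P(B2) + P(A|B3)P(B3)
= 2/9*4/5 + 1/10*2/15 + 3/8*1/15
= 8/45 + 1/75 + 1/40 = 389/1800

389/1800


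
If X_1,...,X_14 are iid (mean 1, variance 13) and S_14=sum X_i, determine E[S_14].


E[S_n] = n*E[X_1] = 14*1 = 14

14


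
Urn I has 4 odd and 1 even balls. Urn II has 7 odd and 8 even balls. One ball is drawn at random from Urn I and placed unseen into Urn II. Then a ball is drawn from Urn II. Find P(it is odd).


P(transfer odd) = 4/5; P(transfer even) = 1/5
If odd transferred: Urn II has 8 odd of 16, so P(odd|odd moved) = 1/2
If even transferred: Urn II has 7 odd of 16, so P(odd|even moved) = 7/16
By total probability: P(odd) = 4/5*1/2 + 1/5*7/16 = 39/80

39/80


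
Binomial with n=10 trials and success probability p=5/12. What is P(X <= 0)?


P(X<=0) = P(X=0)
= 282475249/61917364224
= 282475249/61917364224

282475249/61917364224


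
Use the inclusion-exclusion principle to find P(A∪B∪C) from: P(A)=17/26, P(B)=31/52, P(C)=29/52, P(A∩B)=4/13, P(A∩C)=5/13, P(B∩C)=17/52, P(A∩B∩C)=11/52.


P(A∪B∪C) = P(A)+P(B)+P(C) - P(AB)-P(AC)-P(BC) + P(ABC)
= 17/26+31/52+29/52 - 4/13-5/13-17/52 + 11/52
= 1

1


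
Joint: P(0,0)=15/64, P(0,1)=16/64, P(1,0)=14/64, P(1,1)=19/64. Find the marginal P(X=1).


P(X=1) = P(1,0)+P(1,1) = 14/64 + 19/64 = 33/64

33/64


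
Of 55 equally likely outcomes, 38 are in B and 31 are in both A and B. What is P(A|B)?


P(A|B) = P(A∩B)/P(B) = (31/55)/(38/55) = 31/38

31/38


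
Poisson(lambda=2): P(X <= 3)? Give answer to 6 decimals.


P(X<=3) = e^(-2)*2^0/0! + e^(-2)*2^1/1! + e^(-2)*2^2/2! + e^(-2)*2^3/3!
≈ 0.1353352832 + 0.2706705665 + 0.2706705665 + 0.1804470443
= 0.8571234605
≈ 0.857123

0.857123


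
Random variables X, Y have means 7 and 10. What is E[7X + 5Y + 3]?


E[7X + 5Y + 3] = 7*E[X] + 5*E[Y] + 3
= (7)*(7) + (5)*(10) + (3)
= 49 + 50 + 3 = 102

102


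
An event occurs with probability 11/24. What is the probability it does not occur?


P(A') = 1 - P(A) = 1 - 11/24 = 13/24

13/24


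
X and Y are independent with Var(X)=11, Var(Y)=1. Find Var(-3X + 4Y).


Independence => Cov(X,Y)=0
Var(-3X + 4Y) = (-3)^2*Var(X) + 4^2*Var(Y)
= 9*11 + 16*1 = 115

115


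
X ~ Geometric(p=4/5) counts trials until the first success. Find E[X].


For geometric (trials until first success), E[X] = 1/p = 1/(4/5) = 5/4

5/4


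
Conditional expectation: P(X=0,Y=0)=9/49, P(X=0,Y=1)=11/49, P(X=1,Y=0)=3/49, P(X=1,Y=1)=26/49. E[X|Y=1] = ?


P(Y=1) = 37/49
E[X|Y=1] = (0*11 + 1*26)/37 = 26/37

26/37


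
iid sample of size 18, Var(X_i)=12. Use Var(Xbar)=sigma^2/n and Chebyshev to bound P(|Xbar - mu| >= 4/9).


Var(Xbar) = Var(X)/n = 12/18
Chebyshev: P(|Xbar-mu| >= 4/9) <= Var(Xbar)/(4/9)^2 = (2/3)/(16/81) = 27/8
Bound exceeds 1, so trivial bound: 1

1


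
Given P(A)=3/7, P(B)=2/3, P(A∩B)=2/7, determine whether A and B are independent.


P(A)*P(B) = 3/7*2/3 = 2/7
P(A∩B) = 2/7, which equals P(A)P(B), so independent

Yes, A and B are independent


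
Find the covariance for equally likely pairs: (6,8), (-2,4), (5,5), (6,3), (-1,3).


E[X]=14/5, E[Y]=23/5, E[XY]=16
Cov(X,Y) = E[XY] - E[X]E[Y] = 16 - 14/5*23/5 = 78/25

78/25


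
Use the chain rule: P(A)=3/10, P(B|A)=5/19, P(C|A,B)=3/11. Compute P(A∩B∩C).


P(A∩B∩C) = P(A) * P(B|A) * P(C|A∩B)
= 3/10 * 5/19 * 3/11
= 3/38 * 3/11 = 9/418

9/418


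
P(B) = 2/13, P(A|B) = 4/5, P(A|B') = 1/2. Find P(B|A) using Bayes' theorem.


P(A) = P(A|B)P(B) + P(A|B')P(B') = 4/5*2/13 + 1/2*11/13 = 71/130
P(B|A) = P(A|B)P(B)/P(A) = (8/65)/(71/130) = 16/71

16/71


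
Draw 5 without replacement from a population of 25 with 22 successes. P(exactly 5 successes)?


P(X=5) = C(22,5)*C(3,0) / C(25,5)
= 26334*1 / 53130
= 26334/53130 = 57/115

57/115


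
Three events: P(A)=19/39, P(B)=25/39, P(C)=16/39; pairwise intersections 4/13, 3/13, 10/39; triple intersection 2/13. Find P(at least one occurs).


P(A∪B∪C) = P(A)+P(B)+P(C) - P(AB)-P(AC)-P(BC) + P(ABC)
= 19/39+25/39+16/39 - 4/13-3/13-10/39 + 2/13
= 35/39

35/39


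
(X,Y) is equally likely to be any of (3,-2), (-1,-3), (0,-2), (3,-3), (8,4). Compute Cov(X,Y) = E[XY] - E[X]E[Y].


E[X]=13/5, E[Y]=-6/5, E[XY]=4
Cov(X,Y) = E[XY] - E[X]E[Y] = 4 - 13/5*-6/5 = 178/25

178/25


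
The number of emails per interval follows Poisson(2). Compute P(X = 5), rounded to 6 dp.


P(X=5) = e^(-2) * 2^5 / 5!
≈ 0.1353352832 * 32 / 120
≈ 0.036089

0.036089


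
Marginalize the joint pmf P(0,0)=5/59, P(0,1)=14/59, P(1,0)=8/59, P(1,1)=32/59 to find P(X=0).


P(X=0) = P(0,0)+P(0,1) = 5/59 + 14/59 = 19/59

19/59


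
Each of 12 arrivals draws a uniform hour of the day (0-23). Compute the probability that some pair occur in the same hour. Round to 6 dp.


P(all different) = prod((24-i)/24 for i=0..11) = 0.035468
P(at least one match) = 1 - 0.035468 = 0.964532

0.964532


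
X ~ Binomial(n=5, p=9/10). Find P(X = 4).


P(X=4) = C(5,4) * p^4 * (1-p)^1
= 5 * 6561/10000 * 1/10
= 6561/20000

6561/20000


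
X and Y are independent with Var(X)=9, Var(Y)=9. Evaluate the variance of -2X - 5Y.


Independence => Cov(X,Y)=0
Var(-2X - 5Y) = (-2)^2*Var(X) + (-5)^2*Var(Y)
= 4*9 + 25*9 = 261

261


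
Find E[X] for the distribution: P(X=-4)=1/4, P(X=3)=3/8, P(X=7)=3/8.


E[X] = sum(x * P(x))
= -4*1/4 + 3*3/8 + 7*3/8
= 11/4

11/4


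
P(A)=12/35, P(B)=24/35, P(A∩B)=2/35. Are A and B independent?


P(A)*P(B) = 12/35*24/35 = 288/1225
P(A∩B) = 2/35 != 288/1225, so not independent

No, A and B are not independent


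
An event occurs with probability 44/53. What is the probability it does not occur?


P(A') = 1 - P(A) = 1 - 44/53 = 9/53

9/53


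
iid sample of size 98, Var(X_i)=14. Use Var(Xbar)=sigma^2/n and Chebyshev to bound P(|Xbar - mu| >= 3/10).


Var(Xbar) = Var(X)/n = 14/98
Chebyshev: P(|Xbar-mu| >= 3/10) <= Var(Xbar)/(3/10)^2 = (1/7)/(9/100) = 100/63
Bound exceeds 1, so trivial bound: 1

1


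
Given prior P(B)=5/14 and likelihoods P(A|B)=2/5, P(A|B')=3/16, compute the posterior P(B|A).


P(A) = P(A|B)P(B) + P(A|B')P(B') = 2/5*5/14 + 3/16*9/14 = 59/224
P(B|A) = P(A|B)P(B)/P(A) = (1/7)/(59/224) = 32/59

32/59


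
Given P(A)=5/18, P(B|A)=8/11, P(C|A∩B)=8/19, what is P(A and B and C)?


P(A∩B∩C) = P(A) * P(B|A) * P(C|A∩B)
= 5/18 * 8/11 * 8/19
= 20/99 * 8/19 = 160/1881

160/1881


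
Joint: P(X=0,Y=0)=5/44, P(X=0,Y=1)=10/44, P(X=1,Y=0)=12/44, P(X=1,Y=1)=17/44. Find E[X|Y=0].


P(Y=0) = 17/44
E[X|Y=0] = (0*5 + 1*12)/17 = 12/17

12/17


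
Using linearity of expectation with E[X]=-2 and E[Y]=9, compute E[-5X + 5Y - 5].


E[-5X + 5Y - 5] = -5*E[X] + 5*E[Y] - 5
= (-5)*(-2) + (5)*(9) + (-5)
= 10 + 45 - 5 = 50

50


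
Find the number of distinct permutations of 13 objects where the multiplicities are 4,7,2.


13! = 6227020800
Denominator: 4!=24 * 7!=5040 * 2!=2
Coefficient = 6227020800 / 241920 = 25740

25740


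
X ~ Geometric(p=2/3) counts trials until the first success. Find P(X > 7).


P(X > 7) = P(first 7 trials all fail) = (1-p)^7 = (1/3)^7 = 1/2187

1/2187


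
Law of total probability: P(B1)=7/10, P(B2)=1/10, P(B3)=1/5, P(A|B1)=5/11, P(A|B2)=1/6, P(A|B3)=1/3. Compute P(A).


P(A) = P(A|B1)P(B1) + P(A|B2)P(B2) + P(A|B3)P(B3)
= 5/11*7/10 + 1/6*1/10 + 1/3*1/5
= 7/22 + 1/60 + 1/15 = 53/132

53/132


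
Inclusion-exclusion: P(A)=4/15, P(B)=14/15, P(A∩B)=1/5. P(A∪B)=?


P(A∪B) = P(A) + P(B) - P(A∩B)
= 4/15 + 14/15 - 1/5 = 1

1


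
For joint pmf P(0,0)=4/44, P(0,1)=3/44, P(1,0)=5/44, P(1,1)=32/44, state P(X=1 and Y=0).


Read from table: P(X=1, Y=0) = 5/44

5/44


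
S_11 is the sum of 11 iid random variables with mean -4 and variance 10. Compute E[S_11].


E[S_n] = n*E[X_1] = 11*-4 = -44

-44


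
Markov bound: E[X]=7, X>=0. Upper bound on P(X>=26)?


Markov: P(X >= a) <= E[X]/a
P(X >= 26) <= 7/26

7/26


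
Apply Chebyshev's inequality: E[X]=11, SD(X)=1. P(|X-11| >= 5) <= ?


k = 5/1 = 5
Chebyshev: P(|X-mu| >= k*sigma) <= 1/k^2 = 1/5^2 = 1/25

1/25


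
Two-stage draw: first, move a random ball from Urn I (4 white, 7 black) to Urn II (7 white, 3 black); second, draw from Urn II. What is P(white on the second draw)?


P(transfer white) = 4/11; P(transfer black) = 7/11
If white transferred: Urn II has 8 white of 11, so P(white|white moved) = 8/11
If black transferred: Urn II has 7 white of 11, so P(white|black moved) = 7/11
By total probability: P(white) = 4/11*8/11 + 7/11*7/11 = 81/121

81/121


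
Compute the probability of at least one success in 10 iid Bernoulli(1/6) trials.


P(at least one) = 1 - P(none)
P(none) = (1 - 1/6)^10 = (5/6)^10 = 9765625/60466176
P(at least one) = 1 - 9765625/60466176 = 50700551/60466176

50700551/60466176


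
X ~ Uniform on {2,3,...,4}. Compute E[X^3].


E[X^3] = (1/3) * sum(x^3 for x=2..4)
= 99/3 = 33

33


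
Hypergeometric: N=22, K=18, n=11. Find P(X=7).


P(X=7) = C(18,7)*C(4,4) / C(22,11)
= 31824*1 / 705432
= 31824/705432 = 6/133

6/133


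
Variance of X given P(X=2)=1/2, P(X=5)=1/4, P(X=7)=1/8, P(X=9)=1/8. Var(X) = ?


E[X] = 17/4, E[X^2] = 49/2
Var(X) = E[X^2] - (E[X])^2 = 49/2 - (17/4)^2 = 103/16

103/16


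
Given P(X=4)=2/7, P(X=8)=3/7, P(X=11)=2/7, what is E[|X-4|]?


E[|X-4|] = sum(g(x)*P(x))
= 0*2/7 + 4*3/7 + 7*2/7
= 26/7

26/7


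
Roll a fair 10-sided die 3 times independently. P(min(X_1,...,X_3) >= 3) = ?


P(min >= 3) = P(all X_i >= 3) = (P(X_1 >= 3))^3
= (8/10)^3 = (4/5)^3 = 64/125

64/125


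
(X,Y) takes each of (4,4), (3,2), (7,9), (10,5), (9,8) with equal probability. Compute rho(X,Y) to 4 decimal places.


Cov(X,Y) = 4.4400, Var(X) = 7.4400, Var(Y) = 6.6400
rho = Cov/(sqrt(VarX)*sqrt(VarY)) = 0.6317

0.6317


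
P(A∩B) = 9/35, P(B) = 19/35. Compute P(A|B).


P(A|B) = P(A∩B)/P(B) = (9/35)/(19/35) = 9/19

9/19


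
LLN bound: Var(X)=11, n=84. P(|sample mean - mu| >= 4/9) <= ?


Var(Xbar) = Var(X)/n = 11/84
Chebyshev: P(|Xbar-mu| >= 4/9) <= Var(Xbar)/(4/9)^2 = (11/84)/(16/81) = 297/448

297/448


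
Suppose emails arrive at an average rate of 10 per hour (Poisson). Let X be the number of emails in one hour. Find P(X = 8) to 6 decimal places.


P(X=8) = e^(-10) * 10^8 / 8!
≈ 0.00004539992976 * 100000000 / 40320
≈ 0.112599

0.112599


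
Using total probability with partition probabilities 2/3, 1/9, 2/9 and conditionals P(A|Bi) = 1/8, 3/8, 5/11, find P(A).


P(A) = P(A|B1)P(B1) + P(A|B2)P(B2) + P(A|B3)P(B3)
= 1/8*2/3 + 3/8*1/9 + 5/11*2/9
= 1/12 + 1/24 + 10/99 = 179/792

179/792


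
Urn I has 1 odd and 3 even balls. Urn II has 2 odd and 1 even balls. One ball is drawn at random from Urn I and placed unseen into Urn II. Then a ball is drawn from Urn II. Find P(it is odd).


P(transfer odd) = 1/4; P(transfer even) = 3/4
If odd transferred: Urn II has 3 odd of 4, so P(odd|odd moved) = 3/4
If even transferred: Urn II has 2 odd of 4, so P(odd|even moved) = 1/2
By total probability: P(odd) = 1/4*3/4 + 3/4*1/2 = 9/16

9/16


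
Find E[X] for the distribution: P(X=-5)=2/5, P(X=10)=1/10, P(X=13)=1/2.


E[X] = sum(x * P(x))
= -5*2/5 + 10*1/10 + 13*1/2
= 11/2

11/2


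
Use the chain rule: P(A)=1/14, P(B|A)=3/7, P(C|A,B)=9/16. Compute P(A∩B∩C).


P(A∩B∩C) = P(A) * P(B|A) * P(C|A∩B)
= 1/14 * 3/7 * 9/16
= 3/98 * 9/16 = 27/1568

27/1568


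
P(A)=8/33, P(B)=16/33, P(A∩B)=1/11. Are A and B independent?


P(A)*P(B) = 8/33*16/33 = 128/1089
P(A∩B) = 1/11 != 128/1089, so not independent

No, A and B are not independent


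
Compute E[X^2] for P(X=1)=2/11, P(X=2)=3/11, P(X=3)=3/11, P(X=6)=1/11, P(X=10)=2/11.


E[X^2] = sum(g(x)*P(x))
= 1*2/11 + 4*3/11 + 9*3/11 + 36*1/11 + 100*2/11
= 277/11

277/11


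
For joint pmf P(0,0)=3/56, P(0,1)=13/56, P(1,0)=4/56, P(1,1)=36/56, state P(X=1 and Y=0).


Read from table: P(X=1, Y=0) = 4/56 = 1/14

1/14


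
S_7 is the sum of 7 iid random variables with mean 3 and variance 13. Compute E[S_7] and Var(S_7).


E[S_n] = n*mu = 7*3 = 21
Var(S_n) = n*sigma^2 = 7*13 = 91

E[S_7]=21, Var(S_7)=91


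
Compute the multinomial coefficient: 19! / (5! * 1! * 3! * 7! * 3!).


19! = 121645100408832000
Denominator: 5!=120 * 1!=1 * 3!=6 * 7!=5040 * 3!=6
Coefficient = 121645100408832000 / 21772800 = 5587021440

5587021440


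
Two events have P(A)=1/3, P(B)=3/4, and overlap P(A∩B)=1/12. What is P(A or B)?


P(A∪B) = P(A) + P(B) - P(A∩B)
= 1/3 + 3/4 - 1/12 = 1

1


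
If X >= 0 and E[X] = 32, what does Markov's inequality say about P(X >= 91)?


Markov: P(X >= a) <= E[X]/a
P(X >= 91) <= 32/91

32/91


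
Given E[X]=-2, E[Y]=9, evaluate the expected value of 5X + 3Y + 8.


E[5X + 3Y + 8] = 5*E[X] + 3*E[Y] + 8
= (5)*(-2) + (3)*(9) + (8)
= -10 + 27 + 8 = 25

25
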